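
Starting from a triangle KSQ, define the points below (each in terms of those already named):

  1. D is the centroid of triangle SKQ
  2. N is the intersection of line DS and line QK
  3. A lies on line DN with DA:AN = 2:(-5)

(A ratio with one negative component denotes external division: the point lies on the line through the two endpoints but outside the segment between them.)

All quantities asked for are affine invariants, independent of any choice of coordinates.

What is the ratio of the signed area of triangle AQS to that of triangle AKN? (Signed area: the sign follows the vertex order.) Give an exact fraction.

[AQS]:[AKN] = 4/5

Work in coordinates with K = (0, 0), S = (1, 0), Q = (0, 1).
1. D is the centroid of triangle SKQ ⇒ D = (1/3, 1/3)
2. N is the intersection of line DS and line QK ⇒ N = (0, 1/2)
3. A lies on line DN with DA:AN = 2:(-5) ⇒ A = (5/9, 2/9)
2·[AQS] = -2/9, 2·[AKN] = -5/18
[AQS]:[AKN] = -2/9:-5/18 = 4/5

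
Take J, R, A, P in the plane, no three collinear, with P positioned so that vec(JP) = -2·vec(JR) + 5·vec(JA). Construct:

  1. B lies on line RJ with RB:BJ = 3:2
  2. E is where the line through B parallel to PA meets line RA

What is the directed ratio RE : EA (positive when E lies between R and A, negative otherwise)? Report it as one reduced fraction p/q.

RE:EA = -6

Choose coordinates J = (0, 0), R = (1, 0), A = (0, 1), P = (-2, 5).
1. B lies on line RJ with RB:BJ = 3:2 ⇒ B = (2/5, 0)
2. E is where the line through B parallel to PA meets line RA ⇒ E = (-1/5, 6/5)
E = R + t·(A−R) with t = 6/5, so RE:EA = t:(1−t) = 6/5:-1/5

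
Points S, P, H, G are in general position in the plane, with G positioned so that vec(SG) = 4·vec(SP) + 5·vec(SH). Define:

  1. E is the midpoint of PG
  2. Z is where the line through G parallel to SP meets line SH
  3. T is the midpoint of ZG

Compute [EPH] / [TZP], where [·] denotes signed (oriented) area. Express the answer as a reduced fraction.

Set S = (0, 0), P = (1, 0), H = (0, 1), G = (4, 5); any affine frame gives the same invariant.
1. E is the midpoint of PG ⇒ E = (5/2, 5/2)
2. Z is where the line through G parallel to SP meets line SH ⇒ Z = (0, 5)
3. T is the midpoint of ZG ⇒ T = (2, 5)
2·[EPH] = -4, 2·[TZP] = 10
[EPH]:[TZP] = -4:10 = -2/5

[EPH]:[TZP] = -2/5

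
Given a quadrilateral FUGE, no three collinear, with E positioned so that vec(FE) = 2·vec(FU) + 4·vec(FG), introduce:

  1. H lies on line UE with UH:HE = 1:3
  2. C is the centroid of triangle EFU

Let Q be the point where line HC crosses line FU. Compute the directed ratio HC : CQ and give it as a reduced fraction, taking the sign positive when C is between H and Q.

Work in coordinates with F = (0, 0), U = (1, 0), G = (0, 1), E = (2, 4).
1. H lies on line UE with UH:HE = 1:3 ⇒ H = (5/4, 1)
2. C is the centroid of triangle EFU ⇒ C = (1, 4/3)
line HC meets FU at Q = (2, 0)
C = H + t·(Q−H) with t = -1/3, so HC:CQ = -1/3:4/3

HC:CQ = -1/4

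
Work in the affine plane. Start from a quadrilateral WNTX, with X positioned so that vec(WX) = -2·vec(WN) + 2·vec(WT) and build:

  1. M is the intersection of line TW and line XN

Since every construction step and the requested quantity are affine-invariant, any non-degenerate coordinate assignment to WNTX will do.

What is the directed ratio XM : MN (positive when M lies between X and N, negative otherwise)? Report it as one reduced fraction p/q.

Work in coordinates with W = (0, 0), N = (1, 0), T = (0, 1), X = (-2, 2).
1. M is the intersection of line TW and line XN ⇒ M = (0, 2/3)
M = X + t·(N−X) with t = 2/3, so XM:MN = t:(1−t) = 2/3:1/3

XM:MN = 2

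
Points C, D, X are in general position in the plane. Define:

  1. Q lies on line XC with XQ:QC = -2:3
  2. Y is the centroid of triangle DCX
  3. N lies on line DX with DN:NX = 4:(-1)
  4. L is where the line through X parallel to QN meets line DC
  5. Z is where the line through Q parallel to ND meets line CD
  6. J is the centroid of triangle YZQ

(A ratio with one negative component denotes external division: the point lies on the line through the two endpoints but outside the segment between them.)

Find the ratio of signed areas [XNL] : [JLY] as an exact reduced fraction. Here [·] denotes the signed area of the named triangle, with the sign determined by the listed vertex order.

Set C = (0, 0), D = (1, 0), X = (0, 1); any affine frame gives the same invariant.
1. Q lies on line XC with XQ:QC = -2:3 ⇒ Q = (0, 3)
2. Y is the centroid of triangle DCX ⇒ Y = (1/3, 1/3)
3. N lies on line DX with DN:NX = 4:(-1) ⇒ N = (-1/3, 4/3)
4. L is where the line through X parallel to QN meets line DC ⇒ L = (-1/5, 0)
5. Z is where the line through Q parallel to ND meets line CD ⇒ Z = (3, 0)
6. J is the centroid of triangle YZQ ⇒ J = (10/9, 10/9)
2·[XNL] = 2/5, 2·[JLY] = 7/45
[XNL]:[JLY] = 2/5:7/45 = 18/7

[XNL]:[JLY] = 18/7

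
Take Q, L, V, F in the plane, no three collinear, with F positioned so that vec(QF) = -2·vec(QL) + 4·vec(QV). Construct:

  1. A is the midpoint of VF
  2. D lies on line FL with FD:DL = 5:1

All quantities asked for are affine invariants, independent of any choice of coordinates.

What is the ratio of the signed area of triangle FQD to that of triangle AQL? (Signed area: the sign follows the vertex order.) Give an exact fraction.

[FQD]:[AQL] = 4/3

Set Q = (0, 0), L = (1, 0), V = (0, 1), F = (-2, 4); any affine frame gives the same invariant.
1. A is the midpoint of VF ⇒ A = (-1, 5/2)
2. D lies on line FL with FD:DL = 5:1 ⇒ D = (1/2, 2/3)
2·[FQD] = 10/3, 2·[AQL] = 5/2
[FQD]:[AQL] = 10/3:5/2 = 4/3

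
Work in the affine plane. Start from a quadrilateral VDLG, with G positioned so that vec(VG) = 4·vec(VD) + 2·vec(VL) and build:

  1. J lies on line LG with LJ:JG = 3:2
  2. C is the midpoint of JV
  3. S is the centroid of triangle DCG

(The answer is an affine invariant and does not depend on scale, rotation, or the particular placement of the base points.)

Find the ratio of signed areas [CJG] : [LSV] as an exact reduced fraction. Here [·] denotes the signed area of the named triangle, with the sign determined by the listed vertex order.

Assign V = (0, 0), D = (1, 0), L = (0, 1), G = (4, 2) — the answer is frame-independent, so this choice is without loss of generality.
1. J lies on line LG with LJ:JG = 3:2 ⇒ J = (12/5, 8/5)
2. C is the midpoint of JV ⇒ C = (6/5, 4/5)
3. S is the centroid of triangle DCG ⇒ S = (31/15, 14/15)
2·[CJG] = -4/5, 2·[LSV] = -31/15
[CJG]:[LSV] = -4/5:-31/15 = 12/31

[CJG]:[LSV] = 12/31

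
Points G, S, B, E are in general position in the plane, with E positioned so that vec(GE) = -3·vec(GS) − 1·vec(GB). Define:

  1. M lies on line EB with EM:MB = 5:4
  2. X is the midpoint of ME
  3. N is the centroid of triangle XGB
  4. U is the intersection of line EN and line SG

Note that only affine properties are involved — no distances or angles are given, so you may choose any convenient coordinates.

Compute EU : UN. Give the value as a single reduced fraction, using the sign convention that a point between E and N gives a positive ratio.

Work in coordinates with G = (0, 0), S = (1, 0), B = (0, 1), E = (-3, -1).
1. M lies on line EB with EM:MB = 5:4 ⇒ M = (-4/3, 1/9)
2. X is the midpoint of ME ⇒ X = (-13/6, -4/9)
3. N is the centroid of triangle XGB ⇒ N = (-13/18, 5/27)
4. U is the intersection of line EN and line SG ⇒ U = (-69/64, 0)
U = E + t·(N−E) with t = 27/32, so EU:UN = t:(1−t) = 27/32:5/32

EU:UN = 27/5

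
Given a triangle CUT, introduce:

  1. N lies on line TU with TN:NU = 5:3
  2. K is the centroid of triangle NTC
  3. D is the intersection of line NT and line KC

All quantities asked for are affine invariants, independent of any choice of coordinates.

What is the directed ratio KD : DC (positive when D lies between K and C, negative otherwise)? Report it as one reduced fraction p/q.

KD:DC = -1/3

Set C = (0, 0), U = (1, 0), T = (0, 1); any affine frame gives the same invariant.
1. N lies on line TU with TN:NU = 5:3 ⇒ N = (5/8, 3/8)
2. K is the centroid of triangle NTC ⇒ K = (5/24, 11/24)
3. D is the intersection of line NT and line KC ⇒ D = (5/16, 11/16)
D = K + t·(C−K) with t = -1/2, so KD:DC = t:(1−t) = -1/2:3/2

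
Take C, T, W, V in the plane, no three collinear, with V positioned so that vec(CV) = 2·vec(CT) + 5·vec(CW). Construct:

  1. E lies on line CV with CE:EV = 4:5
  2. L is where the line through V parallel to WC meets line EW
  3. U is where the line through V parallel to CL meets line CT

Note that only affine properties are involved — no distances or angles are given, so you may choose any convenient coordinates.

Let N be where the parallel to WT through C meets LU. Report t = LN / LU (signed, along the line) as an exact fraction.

Set C = (0, 0), T = (1, 0), W = (0, 1), V = (2, 5); any affine frame gives the same invariant.
1. E lies on line CV with CE:EV = 4:5 ⇒ E = (8/9, 20/9)
2. L is where the line through V parallel to WC meets line EW ⇒ L = (2, 15/4)
3. U is where the line through V parallel to CL meets line CT ⇒ U = (-2/3, 0)
through C parallel to WT: direction (1, -1); meets LU at N = (-30/77, 30/77)
N = L + t·(U−L) with t = 69/77

t = 69/77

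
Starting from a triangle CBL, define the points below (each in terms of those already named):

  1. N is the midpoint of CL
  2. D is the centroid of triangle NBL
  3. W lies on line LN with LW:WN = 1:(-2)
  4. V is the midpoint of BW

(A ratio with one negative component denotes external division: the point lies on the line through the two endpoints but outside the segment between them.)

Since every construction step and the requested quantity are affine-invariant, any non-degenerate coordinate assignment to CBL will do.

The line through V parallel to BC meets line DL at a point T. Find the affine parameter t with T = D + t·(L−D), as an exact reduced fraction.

t = 1/2

Work in coordinates with C = (0, 0), B = (1, 0), L = (0, 1).
1. N is the midpoint of CL ⇒ N = (0, 1/2)
2. D is the centroid of triangle NBL ⇒ D = (1/3, 1/2)
3. W lies on line LN with LW:WN = 1:(-2) ⇒ W = (0, 3/2)
4. V is the midpoint of BW ⇒ V = (1/2, 3/4)
through V parallel to BC: direction (-1, 0); meets DL at T = (1/6, 3/4)
T = D + t·(L−D) with t = 1/2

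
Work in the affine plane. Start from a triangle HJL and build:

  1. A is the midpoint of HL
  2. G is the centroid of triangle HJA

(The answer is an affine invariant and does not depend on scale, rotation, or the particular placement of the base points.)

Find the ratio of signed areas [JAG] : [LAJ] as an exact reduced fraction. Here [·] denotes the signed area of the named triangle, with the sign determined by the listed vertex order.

Assign H = (0, 0), J = (1, 0), L = (0, 1) — the answer is frame-independent, so this choice is without loss of generality.
1. A is the midpoint of HL ⇒ A = (0, 1/2)
2. G is the centroid of triangle HJA ⇒ G = (1/3, 1/6)
2·[JAG] = 1/6, 2·[LAJ] = 1/2
[JAG]:[LAJ] = 1/6:1/2 = 1/3

[JAG]:[LAJ] = 1/3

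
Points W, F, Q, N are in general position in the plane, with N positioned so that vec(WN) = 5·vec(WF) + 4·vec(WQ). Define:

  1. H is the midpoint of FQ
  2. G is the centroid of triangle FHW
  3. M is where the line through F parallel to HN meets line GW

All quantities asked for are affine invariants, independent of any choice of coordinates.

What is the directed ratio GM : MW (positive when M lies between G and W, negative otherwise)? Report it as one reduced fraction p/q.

Set W = (0, 0), F = (1, 0), Q = (0, 1), N = (5, 4); any affine frame gives the same invariant.
1. H is the midpoint of FQ ⇒ H = (1/2, 1/2)
2. G is the centroid of triangle FHW ⇒ G = (1/2, 1/6)
3. M is where the line through F parallel to HN meets line GW ⇒ M = (7/4, 7/12)
M = G + t·(W−G) with t = -5/2, so GM:MW = t:(1−t) = -5/2:7/2

GM:MW = -5/7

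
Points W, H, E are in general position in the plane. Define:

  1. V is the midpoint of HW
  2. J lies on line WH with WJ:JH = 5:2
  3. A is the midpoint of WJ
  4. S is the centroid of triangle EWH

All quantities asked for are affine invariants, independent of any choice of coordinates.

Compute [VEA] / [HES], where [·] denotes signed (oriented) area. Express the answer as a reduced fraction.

[VEA]:[HES] = 3/7

Set W = (0, 0), H = (1, 0), E = (0, 1); any affine frame gives the same invariant.
1. V is the midpoint of HW ⇒ V = (1/2, 0)
2. J lies on line WH with WJ:JH = 5:2 ⇒ J = (5/7, 0)
3. A is the midpoint of WJ ⇒ A = (5/14, 0)
4. S is the centroid of triangle EWH ⇒ S = (1/3, 1/3)
2·[VEA] = 1/7, 2·[HES] = 1/3
[VEA]:[HES] = 1/7:1/3 = 3/7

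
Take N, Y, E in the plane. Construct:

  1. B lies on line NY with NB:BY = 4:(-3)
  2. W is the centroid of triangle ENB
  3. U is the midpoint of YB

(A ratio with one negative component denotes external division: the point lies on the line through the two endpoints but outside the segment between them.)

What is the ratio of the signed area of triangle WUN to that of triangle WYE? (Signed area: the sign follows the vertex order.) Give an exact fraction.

Set N = (0, 0), Y = (1, 0), E = (0, 1); any affine frame gives the same invariant.
1. B lies on line NY with NB:BY = 4:(-3) ⇒ B = (4, 0)
2. W is the centroid of triangle ENB ⇒ W = (4/3, 1/3)
3. U is the midpoint of YB ⇒ U = (5/2, 0)
2·[WUN] = -5/6, 2·[WYE] = -2/3
[WUN]:[WYE] = -5/6:-2/3 = 5/4

[WUN]:[WYE] = 5/4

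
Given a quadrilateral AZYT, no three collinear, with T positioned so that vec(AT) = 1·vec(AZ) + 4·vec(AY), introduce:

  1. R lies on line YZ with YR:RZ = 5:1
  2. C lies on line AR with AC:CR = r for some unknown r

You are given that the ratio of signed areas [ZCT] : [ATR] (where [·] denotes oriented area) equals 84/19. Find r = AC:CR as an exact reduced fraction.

Work in coordinates with A = (0, 0), Z = (1, 0), Y = (0, 1), T = (1, 4).
1. R lies on line YZ with YR:RZ = 5:1 ⇒ R = (5/6, 1/6)
2. With AC:CR = r, write λ = r/(r+1) so C = A + λ·(R−A); C is affine-linear in λ
Every point depending on C is an affine combination of C and λ-independent points, so each such coordinate is linear in λ; the λ² term in each signed area is a multiple of (R−A)×(R−A) = 0, so 2·[ZCT] and 2·[ATR] are each linear in λ. Evaluating at λ=0 and λ=1:
  2·[ZCT] = 10/3·λ − 4,   2·[ATR] = -19/6
So [ZCT]:[ATR] = (10/3·λ − 4) / (-19/6). Setting this equal to 84/19:
  10/3·λ − 4 = 84/19·(-19/6)  ⇒  λ = -3
Then r = λ/(1−λ) = (-3)/(4) = -3/4. Check: with r = -3/4, C = (-5/2, -1/2) and [ZCT]:[ATR] = 84/19 as required.

r = -3/4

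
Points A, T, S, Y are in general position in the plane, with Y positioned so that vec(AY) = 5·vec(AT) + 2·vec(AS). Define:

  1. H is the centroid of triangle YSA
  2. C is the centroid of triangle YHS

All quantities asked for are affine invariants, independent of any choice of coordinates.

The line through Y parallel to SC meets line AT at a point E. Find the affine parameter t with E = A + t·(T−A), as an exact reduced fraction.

t = -25/3

Set A = (0, 0), T = (1, 0), S = (0, 1), Y = (5, 2); any affine frame gives the same invariant.
1. H is the centroid of triangle YSA ⇒ H = (5/3, 1)
2. C is the centroid of triangle YHS ⇒ C = (20/9, 4/3)
through Y parallel to SC: direction (20/9, 1/3); meets AT at E = (-25/3, 0)
E = A + t·(T−A) with t = -25/3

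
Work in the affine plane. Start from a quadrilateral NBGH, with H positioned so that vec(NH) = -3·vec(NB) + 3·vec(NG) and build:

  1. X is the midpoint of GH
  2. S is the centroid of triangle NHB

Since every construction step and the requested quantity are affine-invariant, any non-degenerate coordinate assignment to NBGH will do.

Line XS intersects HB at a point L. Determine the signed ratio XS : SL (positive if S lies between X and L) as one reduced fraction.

Set N = (0, 0), B = (1, 0), G = (0, 1), H = (-3, 3); any affine frame gives the same invariant.
1. X is the midpoint of GH ⇒ X = (-3/2, 2)
2. S is the centroid of triangle NHB ⇒ S = (-2/3, 1)
line XS meets HB at L = (-11/9, 5/3)
S = X + t·(L−X) with t = 3, so XS:SL = 3:-2

XS:SL = -3/2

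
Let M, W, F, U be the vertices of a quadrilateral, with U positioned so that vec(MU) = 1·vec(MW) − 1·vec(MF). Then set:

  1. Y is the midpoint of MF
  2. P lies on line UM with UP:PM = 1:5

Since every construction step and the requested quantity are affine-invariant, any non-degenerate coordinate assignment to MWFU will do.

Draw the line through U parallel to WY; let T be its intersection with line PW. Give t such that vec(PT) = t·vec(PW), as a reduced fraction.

t = -1/11

Work in coordinates with M = (0, 0), W = (1, 0), F = (0, 1), U = (1, -1).
1. Y is the midpoint of MF ⇒ Y = (0, 1/2)
2. P lies on line UM with UP:PM = 1:5 ⇒ P = (5/6, -5/6)
through U parallel to WY: direction (-1, 1/2); meets PW at T = (9/11, -10/11)
T = P + t·(W−P) with t = -1/11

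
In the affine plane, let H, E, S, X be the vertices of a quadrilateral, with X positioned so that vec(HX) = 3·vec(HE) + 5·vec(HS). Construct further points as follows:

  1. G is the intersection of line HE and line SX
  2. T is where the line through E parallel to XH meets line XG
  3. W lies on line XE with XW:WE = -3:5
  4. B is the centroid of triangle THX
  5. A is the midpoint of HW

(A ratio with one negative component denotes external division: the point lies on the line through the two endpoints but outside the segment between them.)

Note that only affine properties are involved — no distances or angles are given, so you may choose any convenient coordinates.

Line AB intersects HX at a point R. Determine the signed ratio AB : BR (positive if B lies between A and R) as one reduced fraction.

AB:BR = -13/4

Work in coordinates with H = (0, 0), E = (1, 0), S = (0, 1), X = (3, 5).
1. G is the intersection of line HE and line SX ⇒ G = (-3/4, 0)
2. T is where the line through E parallel to XH meets line XG ⇒ T = (8, 35/3)
3. W lies on line XE with XW:WE = -3:5 ⇒ W = (6, 25/2)
4. B is the centroid of triangle THX ⇒ B = (11/3, 50/9)
5. A is the midpoint of HW ⇒ A = (3, 25/4)
line AB meets HX at R = (45/13, 75/13)
B = A + t·(R−A) with t = 13/9, so AB:BR = 13/9:-4/9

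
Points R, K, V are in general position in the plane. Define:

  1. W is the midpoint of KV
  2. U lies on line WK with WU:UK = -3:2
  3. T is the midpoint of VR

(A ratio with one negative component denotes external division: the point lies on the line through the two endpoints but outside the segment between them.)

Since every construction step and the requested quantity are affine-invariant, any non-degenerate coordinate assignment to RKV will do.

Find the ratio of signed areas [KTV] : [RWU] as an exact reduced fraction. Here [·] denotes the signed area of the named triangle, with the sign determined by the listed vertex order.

Work in coordinates with R = (0, 0), K = (1, 0), V = (0, 1).
1. W is the midpoint of KV ⇒ W = (1/2, 1/2)
2. U lies on line WK with WU:UK = -3:2 ⇒ U = (2, -1)
3. T is the midpoint of VR ⇒ T = (0, 1/2)
2·[KTV] = -1/2, 2·[RWU] = -3/2
[KTV]:[RWU] = -1/2:-3/2 = 1/3

[KTV]:[RWU] = 1/3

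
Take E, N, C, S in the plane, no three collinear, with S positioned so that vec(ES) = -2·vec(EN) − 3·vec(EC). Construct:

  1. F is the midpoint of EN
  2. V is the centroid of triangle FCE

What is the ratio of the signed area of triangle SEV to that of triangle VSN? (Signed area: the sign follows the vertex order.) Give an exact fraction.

[SEV]:[VSN] = 1/21

Assign E = (0, 0), N = (1, 0), C = (0, 1), S = (-2, -3) — the answer is frame-independent, so this choice is without loss of generality.
1. F is the midpoint of EN ⇒ F = (1/2, 0)
2. V is the centroid of triangle FCE ⇒ V = (1/6, 1/3)
2·[SEV] = 1/6, 2·[VSN] = 7/2
[SEV]:[VSN] = 1/6:7/2 = 1/21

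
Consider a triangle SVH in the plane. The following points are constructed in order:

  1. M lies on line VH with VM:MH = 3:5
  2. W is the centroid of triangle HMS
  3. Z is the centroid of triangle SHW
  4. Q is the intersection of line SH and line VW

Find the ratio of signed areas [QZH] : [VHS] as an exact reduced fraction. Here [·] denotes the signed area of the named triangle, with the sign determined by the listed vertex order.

[QZH]:[VHS] = 5/171

Assign S = (0, 0), V = (1, 0), H = (0, 1) — the answer is frame-independent, so this choice is without loss of generality.
1. M lies on line VH with VM:MH = 3:5 ⇒ M = (5/8, 3/8)
2. W is the centroid of triangle HMS ⇒ W = (5/24, 11/24)
3. Z is the centroid of triangle SHW ⇒ Z = (5/72, 35/72)
4. Q is the intersection of line SH and line VW ⇒ Q = (0, 11/19)
2·[QZH] = 5/171, 2·[VHS] = 1
[QZH]:[VHS] = 5/171:1 = 5/171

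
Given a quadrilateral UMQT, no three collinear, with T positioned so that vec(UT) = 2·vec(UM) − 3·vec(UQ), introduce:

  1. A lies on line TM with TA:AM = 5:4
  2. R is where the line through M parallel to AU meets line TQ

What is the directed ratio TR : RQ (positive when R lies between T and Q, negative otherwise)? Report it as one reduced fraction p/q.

Assign U = (0, 0), M = (1, 0), Q = (0, 1), T = (2, -3) — the answer is frame-independent, so this choice is without loss of generality.
1. A lies on line TM with TA:AM = 5:4 ⇒ A = (13/9, -4/3)
2. R is where the line through M parallel to AU meets line TQ ⇒ R = (1/14, 6/7)
R = T + t·(Q−T) with t = 27/28, so TR:RQ = t:(1−t) = 27/28:1/28

TR:RQ = 27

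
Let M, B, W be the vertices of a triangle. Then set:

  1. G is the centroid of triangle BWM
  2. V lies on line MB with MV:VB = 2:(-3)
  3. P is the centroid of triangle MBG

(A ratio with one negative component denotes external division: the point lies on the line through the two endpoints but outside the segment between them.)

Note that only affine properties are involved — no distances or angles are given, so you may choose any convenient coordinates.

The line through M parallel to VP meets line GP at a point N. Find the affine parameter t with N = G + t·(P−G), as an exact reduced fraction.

t = 7/5

Work in coordinates with M = (0, 0), B = (1, 0), W = (0, 1).
1. G is the centroid of triangle BWM ⇒ G = (1/3, 1/3)
2. V lies on line MB with MV:VB = 2:(-3) ⇒ V = (-2, 0)
3. P is the centroid of triangle MBG ⇒ P = (4/9, 1/9)
through M parallel to VP: direction (22/9, 1/9); meets GP at N = (22/45, 1/45)
N = G + t·(P−G) with t = 7/5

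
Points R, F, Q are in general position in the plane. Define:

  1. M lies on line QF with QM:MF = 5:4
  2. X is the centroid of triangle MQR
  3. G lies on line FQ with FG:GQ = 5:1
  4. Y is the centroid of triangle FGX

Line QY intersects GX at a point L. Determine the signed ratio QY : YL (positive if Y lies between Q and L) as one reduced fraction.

QY:YL = -8/5

Work in coordinates with R = (0, 0), F = (1, 0), Q = (0, 1).
1. M lies on line QF with QM:MF = 5:4 ⇒ M = (5/9, 4/9)
2. X is the centroid of triangle MQR ⇒ X = (5/27, 13/27)
3. G lies on line FQ with FG:GQ = 5:1 ⇒ G = (1/6, 5/6)
4. Y is the centroid of triangle FGX ⇒ Y = (73/162, 71/162)
line QY meets GX at L = (73/432, 341/432)
Y = Q + t·(L−Q) with t = 8/3, so QY:YL = 8/3:-5/3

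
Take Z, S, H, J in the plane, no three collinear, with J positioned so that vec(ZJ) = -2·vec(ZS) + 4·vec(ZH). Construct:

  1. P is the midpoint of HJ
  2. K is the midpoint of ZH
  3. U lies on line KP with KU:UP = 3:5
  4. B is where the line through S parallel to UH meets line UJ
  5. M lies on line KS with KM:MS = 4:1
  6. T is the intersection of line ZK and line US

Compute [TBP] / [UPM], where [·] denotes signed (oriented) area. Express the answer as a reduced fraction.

Choose coordinates Z = (0, 0), S = (1, 0), H = (0, 1), J = (-2, 4).
1. P is the midpoint of HJ ⇒ P = (-1, 5/2)
2. K is the midpoint of ZH ⇒ K = (0, 1/2)
3. U lies on line KP with KU:UP = 3:5 ⇒ U = (-3/8, 5/4)
4. B is where the line through S parallel to UH meets line UJ ⇒ B = (-1/20, 7/10)
5. M lies on line KS with KM:MS = 4:1 ⇒ M = (4/5, 1/10)
6. T is the intersection of line ZK and line US ⇒ T = (0, 10/11)
2·[TBP] = -127/440, 2·[UPM] = -3/4
[TBP]:[UPM] = -127/440:-3/4 = 127/330

[TBP]:[UPM] = 127/330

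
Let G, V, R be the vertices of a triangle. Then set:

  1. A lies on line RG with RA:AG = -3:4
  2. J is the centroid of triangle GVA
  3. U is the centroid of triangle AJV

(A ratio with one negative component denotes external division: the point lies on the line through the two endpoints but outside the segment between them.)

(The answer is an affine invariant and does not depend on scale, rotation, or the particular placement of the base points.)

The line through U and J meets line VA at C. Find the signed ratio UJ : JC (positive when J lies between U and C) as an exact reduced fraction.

Work in coordinates with G = (0, 0), V = (1, 0), R = (0, 1).
1. A lies on line RG with RA:AG = -3:4 ⇒ A = (0, 4)
2. J is the centroid of triangle GVA ⇒ J = (1/3, 4/3)
3. U is the centroid of triangle AJV ⇒ U = (4/9, 16/9)
line UJ meets VA at C = (1/2, 2)
J = U + t·(C−U) with t = -2, so UJ:JC = -2:3

UJ:JC = -2/3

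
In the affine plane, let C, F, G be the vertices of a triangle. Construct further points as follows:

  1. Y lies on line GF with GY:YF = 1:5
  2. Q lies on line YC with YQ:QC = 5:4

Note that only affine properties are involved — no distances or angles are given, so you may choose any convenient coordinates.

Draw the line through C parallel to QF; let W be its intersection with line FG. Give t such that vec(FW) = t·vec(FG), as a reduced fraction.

Assign C = (0, 0), F = (1, 0), G = (0, 1) — the answer is frame-independent, so this choice is without loss of generality.
1. Y lies on line GF with GY:YF = 1:5 ⇒ Y = (1/6, 5/6)
2. Q lies on line YC with YQ:QC = 5:4 ⇒ Q = (2/27, 10/27)
through C parallel to QF: direction (25/27, -10/27); meets FG at W = (5/3, -2/3)
W = F + t·(G−F) with t = -2/3

t = -2/3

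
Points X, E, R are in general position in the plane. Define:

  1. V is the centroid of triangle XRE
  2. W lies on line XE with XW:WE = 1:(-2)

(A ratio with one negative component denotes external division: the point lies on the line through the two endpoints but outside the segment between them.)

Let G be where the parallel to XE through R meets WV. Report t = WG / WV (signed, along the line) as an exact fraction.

Set X = (0, 0), E = (1, 0), R = (0, 1); any affine frame gives the same invariant.
1. V is the centroid of triangle XRE ⇒ V = (1/3, 1/3)
2. W lies on line XE with XW:WE = 1:(-2) ⇒ W = (-1, 0)
through R parallel to XE: direction (1, 0); meets WV at G = (3, 1)
G = W + t·(V−W) with t = 3

t = 3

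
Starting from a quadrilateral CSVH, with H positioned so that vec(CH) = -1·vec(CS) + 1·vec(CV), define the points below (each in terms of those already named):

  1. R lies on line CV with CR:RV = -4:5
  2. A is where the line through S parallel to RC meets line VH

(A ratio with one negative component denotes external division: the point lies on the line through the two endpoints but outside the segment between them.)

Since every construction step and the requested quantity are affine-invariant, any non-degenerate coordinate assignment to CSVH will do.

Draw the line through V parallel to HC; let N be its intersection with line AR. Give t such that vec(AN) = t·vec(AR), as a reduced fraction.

t = 1/6

Work in coordinates with C = (0, 0), S = (1, 0), V = (0, 1), H = (-1, 1).
1. R lies on line CV with CR:RV = -4:5 ⇒ R = (0, -4)
2. A is where the line through S parallel to RC meets line VH ⇒ A = (1, 1)
through V parallel to HC: direction (1, -1); meets AR at N = (5/6, 1/6)
N = A + t·(R−A) with t = 1/6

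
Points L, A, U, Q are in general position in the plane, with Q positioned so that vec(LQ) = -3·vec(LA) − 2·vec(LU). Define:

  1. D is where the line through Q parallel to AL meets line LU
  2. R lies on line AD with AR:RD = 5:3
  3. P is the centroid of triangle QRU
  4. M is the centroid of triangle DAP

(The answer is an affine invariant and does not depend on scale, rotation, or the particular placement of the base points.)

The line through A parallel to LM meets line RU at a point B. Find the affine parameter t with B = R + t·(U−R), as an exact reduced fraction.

t = -5/2

Choose coordinates L = (0, 0), A = (1, 0), U = (0, 1), Q = (-3, -2).
1. D is where the line through Q parallel to AL meets line LU ⇒ D = (0, -2)
2. R lies on line AD with AR:RD = 5:3 ⇒ R = (3/8, -5/4)
3. P is the centroid of triangle QRU ⇒ P = (-7/8, -3/4)
4. M is the centroid of triangle DAP ⇒ M = (1/24, -11/12)
through A parallel to LM: direction (1/24, -11/12); meets RU at B = (21/16, -55/8)
B = R + t·(U−R) with t = -5/2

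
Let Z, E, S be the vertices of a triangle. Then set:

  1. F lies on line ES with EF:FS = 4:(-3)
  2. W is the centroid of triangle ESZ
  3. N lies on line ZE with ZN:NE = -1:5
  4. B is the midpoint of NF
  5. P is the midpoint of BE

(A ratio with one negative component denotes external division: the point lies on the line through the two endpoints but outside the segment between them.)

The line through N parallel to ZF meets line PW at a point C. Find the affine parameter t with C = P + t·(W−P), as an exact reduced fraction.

Assign Z = (0, 0), E = (1, 0), S = (0, 1) — the answer is frame-independent, so this choice is without loss of generality.
1. F lies on line ES with EF:FS = 4:(-3) ⇒ F = (-3, 4)
2. W is the centroid of triangle ESZ ⇒ W = (1/3, 1/3)
3. N lies on line ZE with ZN:NE = -1:5 ⇒ N = (-1/4, 0)
4. B is the midpoint of NF ⇒ B = (-13/8, 2)
5. P is the midpoint of BE ⇒ P = (-5/16, 1)
through N parallel to ZF: direction (-3, 4); meets PW at C = (-47/14, 29/7)
C = P + t·(W−P) with t = -33/7

t = -33/7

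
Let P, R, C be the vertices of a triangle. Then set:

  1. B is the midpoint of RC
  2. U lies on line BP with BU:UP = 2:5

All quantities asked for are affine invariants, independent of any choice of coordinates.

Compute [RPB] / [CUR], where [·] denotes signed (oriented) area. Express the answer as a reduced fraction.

Set P = (0, 0), R = (1, 0), C = (0, 1); any affine frame gives the same invariant.
1. B is the midpoint of RC ⇒ B = (1/2, 1/2)
2. U lies on line BP with BU:UP = 2:5 ⇒ U = (5/14, 5/14)
2·[RPB] = -1/2, 2·[CUR] = 2/7
[RPB]:[CUR] = -1/2:2/7 = -7/4

[RPB]:[CUR] = -7/4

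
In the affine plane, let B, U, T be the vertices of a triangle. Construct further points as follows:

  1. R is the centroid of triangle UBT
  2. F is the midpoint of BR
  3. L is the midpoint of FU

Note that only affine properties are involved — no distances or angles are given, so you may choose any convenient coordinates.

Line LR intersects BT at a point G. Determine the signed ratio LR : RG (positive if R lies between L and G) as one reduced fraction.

Choose coordinates B = (0, 0), U = (1, 0), T = (0, 1).
1. R is the centroid of triangle UBT ⇒ R = (1/3, 1/3)
2. F is the midpoint of BR ⇒ F = (1/6, 1/6)
3. L is the midpoint of FU ⇒ L = (7/12, 1/12)
line LR meets BT at G = (0, 2/3)
R = L + t·(G−L) with t = 3/7, so LR:RG = 3/7:4/7

LR:RG = 3/4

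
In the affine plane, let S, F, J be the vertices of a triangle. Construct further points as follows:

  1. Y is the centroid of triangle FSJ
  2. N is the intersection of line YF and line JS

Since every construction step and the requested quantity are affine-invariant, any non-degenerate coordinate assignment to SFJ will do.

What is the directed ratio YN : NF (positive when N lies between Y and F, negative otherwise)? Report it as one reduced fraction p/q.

Assign S = (0, 0), F = (1, 0), J = (0, 1) — the answer is frame-independent, so this choice is without loss of generality.
1. Y is the centroid of triangle FSJ ⇒ Y = (1/3, 1/3)
2. N is the intersection of line YF and line JS ⇒ N = (0, 1/2)
N = Y + t·(F−Y) with t = -1/2, so YN:NF = t:(1−t) = -1/2:3/2

YN:NF = -1/3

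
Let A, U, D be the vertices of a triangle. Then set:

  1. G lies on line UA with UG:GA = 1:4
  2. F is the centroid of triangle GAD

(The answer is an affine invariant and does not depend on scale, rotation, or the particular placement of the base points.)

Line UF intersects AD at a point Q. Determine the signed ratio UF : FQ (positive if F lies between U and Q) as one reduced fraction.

Assign A = (0, 0), U = (1, 0), D = (0, 1) — the answer is frame-independent, so this choice is without loss of generality.
1. G lies on line UA with UG:GA = 1:4 ⇒ G = (4/5, 0)
2. F is the centroid of triangle GAD ⇒ F = (4/15, 1/3)
line UF meets AD at Q = (0, 5/11)
F = U + t·(Q−U) with t = 11/15, so UF:FQ = 11/15:4/15

UF:FQ = 11/4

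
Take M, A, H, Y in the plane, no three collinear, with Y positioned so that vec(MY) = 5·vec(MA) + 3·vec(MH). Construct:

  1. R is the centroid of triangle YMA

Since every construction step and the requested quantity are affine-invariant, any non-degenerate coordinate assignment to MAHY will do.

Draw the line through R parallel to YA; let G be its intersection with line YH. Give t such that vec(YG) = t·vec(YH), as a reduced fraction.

Set M = (0, 0), A = (1, 0), H = (0, 1), Y = (5, 3); any affine frame gives the same invariant.
1. R is the centroid of triangle YMA ⇒ R = (2, 1)
through R parallel to YA: direction (-4, -3); meets YH at G = (30/7, 19/7)
G = Y + t·(H−Y) with t = 1/7

t = 1/7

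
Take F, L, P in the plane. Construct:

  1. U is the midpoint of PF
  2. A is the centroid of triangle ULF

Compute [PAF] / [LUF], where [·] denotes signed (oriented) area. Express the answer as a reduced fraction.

Assign F = (0, 0), L = (1, 0), P = (0, 1) — the answer is frame-independent, so this choice is without loss of generality.
1. U is the midpoint of PF ⇒ U = (0, 1/2)
2. A is the centroid of triangle ULF ⇒ A = (1/3, 1/6)
2·[PAF] = -1/3, 2·[LUF] = 1/2
[PAF]:[LUF] = -1/3:1/2 = -2/3

[PAF]:[LUF] = -2/3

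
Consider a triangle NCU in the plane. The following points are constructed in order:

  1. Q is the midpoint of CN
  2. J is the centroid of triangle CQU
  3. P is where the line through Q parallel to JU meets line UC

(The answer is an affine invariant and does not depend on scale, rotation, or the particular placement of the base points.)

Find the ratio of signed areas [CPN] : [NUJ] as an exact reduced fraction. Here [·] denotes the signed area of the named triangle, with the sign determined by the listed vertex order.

Choose coordinates N = (0, 0), C = (1, 0), U = (0, 1).
1. Q is the midpoint of CN ⇒ Q = (1/2, 0)
2. J is the centroid of triangle CQU ⇒ J = (1/2, 1/3)
3. P is where the line through Q parallel to JU meets line UC ⇒ P = (-1, 2)
2·[CPN] = 2, 2·[NUJ] = -1/2
[CPN]:[NUJ] = 2:-1/2 = -4

[CPN]:[NUJ] = -4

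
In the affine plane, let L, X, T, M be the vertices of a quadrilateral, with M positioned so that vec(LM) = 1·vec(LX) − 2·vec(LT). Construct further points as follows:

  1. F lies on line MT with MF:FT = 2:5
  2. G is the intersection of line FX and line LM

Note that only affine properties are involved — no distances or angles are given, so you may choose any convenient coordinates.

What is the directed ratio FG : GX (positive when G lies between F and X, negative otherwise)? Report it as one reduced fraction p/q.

Choose coordinates L = (0, 0), X = (1, 0), T = (0, 1), M = (1, -2).
1. F lies on line MT with MF:FT = 2:5 ⇒ F = (5/7, -8/7)
2. G is the intersection of line FX and line LM ⇒ G = (2/3, -4/3)
G = F + t·(X−F) with t = -1/6, so FG:GX = t:(1−t) = -1/6:7/6

FG:GX = -1/7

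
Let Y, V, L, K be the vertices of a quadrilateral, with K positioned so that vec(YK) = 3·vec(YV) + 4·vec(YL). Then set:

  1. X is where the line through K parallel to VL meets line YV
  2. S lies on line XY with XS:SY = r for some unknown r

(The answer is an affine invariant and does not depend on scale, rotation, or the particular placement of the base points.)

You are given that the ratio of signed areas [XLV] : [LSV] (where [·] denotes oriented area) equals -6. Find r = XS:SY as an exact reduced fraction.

Set Y = (0, 0), V = (1, 0), L = (0, 1), K = (3, 4); any affine frame gives the same invariant.
1. X is where the line through K parallel to VL meets line YV ⇒ X = (7, 0)
2. With XS:SY = r, write λ = r/(r+1) so S = X + λ·(Y−X); S is affine-linear in λ
Every point depending on S is an affine combination of S and λ-independent points, so each such coordinate is linear in λ; the λ² term in each signed area is a multiple of (Y−X)×(Y−X) = 0, so 2·[XLV] and 2·[LSV] are each linear in λ. Evaluating at λ=0 and λ=1:
  2·[XLV] = 6,   2·[LSV] = 7·λ − 6
So [XLV]:[LSV] = (6) / (7·λ − 6). Setting this equal to -6:
  6 = -6·(7·λ − 6)  ⇒  λ = 5/7
Then r = λ/(1−λ) = (5/7)/(2/7) = 5/2. Check: with r = 5/2, S = (2, 0) and [XLV]:[LSV] = -6 as required.

r = 5/2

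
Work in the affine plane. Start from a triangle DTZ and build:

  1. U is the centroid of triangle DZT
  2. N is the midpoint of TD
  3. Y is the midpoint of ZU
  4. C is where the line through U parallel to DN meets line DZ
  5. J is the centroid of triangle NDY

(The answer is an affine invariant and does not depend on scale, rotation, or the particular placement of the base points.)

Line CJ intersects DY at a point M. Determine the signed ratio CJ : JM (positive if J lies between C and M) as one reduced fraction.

CJ:JM = -3/2

Set D = (0, 0), T = (1, 0), Z = (0, 1); any affine frame gives the same invariant.
1. U is the centroid of triangle DZT ⇒ U = (1/3, 1/3)
2. N is the midpoint of TD ⇒ N = (1/2, 0)
3. Y is the midpoint of ZU ⇒ Y = (1/6, 2/3)
4. C is where the line through U parallel to DN meets line DZ ⇒ C = (0, 1/3)
5. J is the centroid of triangle NDY ⇒ J = (2/9, 2/9)
line CJ meets DY at M = (2/27, 8/27)
J = C + t·(M−C) with t = 3, so CJ:JM = 3:-2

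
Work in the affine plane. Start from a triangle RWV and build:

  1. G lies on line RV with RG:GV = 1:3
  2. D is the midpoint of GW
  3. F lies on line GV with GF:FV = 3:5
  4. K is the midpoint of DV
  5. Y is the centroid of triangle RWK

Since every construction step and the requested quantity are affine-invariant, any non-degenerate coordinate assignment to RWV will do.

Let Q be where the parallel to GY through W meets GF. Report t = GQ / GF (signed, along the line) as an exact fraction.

Set R = (0, 0), W = (1, 0), V = (0, 1); any affine frame gives the same invariant.
1. G lies on line RV with RG:GV = 1:3 ⇒ G = (0, 1/4)
2. D is the midpoint of GW ⇒ D = (1/2, 1/8)
3. F lies on line GV with GF:FV = 3:5 ⇒ F = (0, 17/32)
4. K is the midpoint of DV ⇒ K = (1/4, 9/16)
5. Y is the centroid of triangle RWK ⇒ Y = (5/12, 3/16)
through W parallel to GY: direction (5/12, -1/16); meets GF at Q = (0, 3/20)
Q = G + t·(F−G) with t = -16/45

t = -16/45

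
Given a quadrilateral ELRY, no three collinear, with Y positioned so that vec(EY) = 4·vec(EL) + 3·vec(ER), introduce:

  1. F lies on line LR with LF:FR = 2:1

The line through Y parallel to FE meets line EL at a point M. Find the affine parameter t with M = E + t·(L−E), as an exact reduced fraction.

t = 5/2

Work in coordinates with E = (0, 0), L = (1, 0), R = (0, 1), Y = (4, 3).
1. F lies on line LR with LF:FR = 2:1 ⇒ F = (1/3, 2/3)
through Y parallel to FE: direction (-1/3, -2/3); meets EL at M = (5/2, 0)
M = E + t·(L−E) with t = 5/2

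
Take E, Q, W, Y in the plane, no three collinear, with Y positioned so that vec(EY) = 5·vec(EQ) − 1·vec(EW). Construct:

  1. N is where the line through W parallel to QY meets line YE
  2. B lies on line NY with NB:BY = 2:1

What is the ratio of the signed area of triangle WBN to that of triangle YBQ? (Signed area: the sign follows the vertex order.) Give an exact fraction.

Assign E = (0, 0), Q = (1, 0), W = (0, 1), Y = (5, -1) — the answer is frame-independent, so this choice is without loss of generality.
1. N is where the line through W parallel to QY meets line YE ⇒ N = (20, -4)
2. B lies on line NY with NB:BY = 2:1 ⇒ B = (10, -2)
2·[WBN] = 10, 2·[YBQ] = 1
[WBN]:[YBQ] = 10:1 = 10

[WBN]:[YBQ] = 10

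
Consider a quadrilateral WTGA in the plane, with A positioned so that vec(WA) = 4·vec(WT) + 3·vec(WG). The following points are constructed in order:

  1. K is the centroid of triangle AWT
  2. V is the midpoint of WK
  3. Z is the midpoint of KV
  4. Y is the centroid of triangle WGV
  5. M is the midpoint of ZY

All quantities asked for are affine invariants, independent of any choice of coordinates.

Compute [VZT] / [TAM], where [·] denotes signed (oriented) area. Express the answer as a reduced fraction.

[VZT]:[TAM] = -3/31

Assign W = (0, 0), T = (1, 0), G = (0, 1), A = (4, 3) — the answer is frame-independent, so this choice is without loss of generality.
1. K is the centroid of triangle AWT ⇒ K = (5/3, 1)
2. V is the midpoint of WK ⇒ V = (5/6, 1/2)
3. Z is the midpoint of KV ⇒ Z = (5/4, 3/4)
4. Y is the centroid of triangle WGV ⇒ Y = (5/18, 1/2)
5. M is the midpoint of ZY ⇒ M = (55/72, 5/8)
2·[VZT] = -1/4, 2·[TAM] = 31/12
[VZT]:[TAM] = -1/4:31/12 = -3/31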